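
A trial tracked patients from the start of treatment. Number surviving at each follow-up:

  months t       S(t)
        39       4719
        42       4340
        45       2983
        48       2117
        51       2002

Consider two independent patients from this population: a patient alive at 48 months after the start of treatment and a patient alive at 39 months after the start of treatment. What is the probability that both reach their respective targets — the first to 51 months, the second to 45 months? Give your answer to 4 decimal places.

p₁ = S(51)/S(48) = 2002/2117 = 0.945678; p₂ = S(45)/S(39) = 2983/4719 = 0.632125.
P(both) = p₁ × p₂ = 0.945678 × 0.632125 = 0.597787.

0.5978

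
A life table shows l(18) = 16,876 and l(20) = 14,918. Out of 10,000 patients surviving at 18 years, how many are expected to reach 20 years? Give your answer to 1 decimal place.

The relevant probability is 14,918/16,876 = 0.883977.
Expected number = 10,000 × 0.883977 = 8839.8.

8839.8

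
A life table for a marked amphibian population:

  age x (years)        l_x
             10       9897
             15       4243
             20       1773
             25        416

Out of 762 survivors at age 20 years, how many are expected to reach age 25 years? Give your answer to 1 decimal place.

178.8

The relevant probability is 416/1773 = 0.234631.
Expected number = 762 × 0.234631 = 178.8.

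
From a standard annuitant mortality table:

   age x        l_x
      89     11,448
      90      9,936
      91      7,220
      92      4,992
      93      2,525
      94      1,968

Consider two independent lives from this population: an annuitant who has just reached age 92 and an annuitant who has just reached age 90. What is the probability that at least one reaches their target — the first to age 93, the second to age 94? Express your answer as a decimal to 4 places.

0.6037

p₁ = l_93/l_92 = 2,525/4,992 = 0.505809; p₂ = l_94/l_90 = 1,968/9,936 = 0.198068.
P(at least one) = 1 − (1−p₁)(1−p₂) = 1 − 0.494191 × 0.801932 = 0.603692.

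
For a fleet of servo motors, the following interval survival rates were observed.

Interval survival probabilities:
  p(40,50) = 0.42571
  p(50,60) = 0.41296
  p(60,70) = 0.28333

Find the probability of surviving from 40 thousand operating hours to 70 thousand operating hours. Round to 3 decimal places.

Chaining the interval survival probabilities: 0.42571 × 0.41296 × 0.28333.
= 0.049810.

0.050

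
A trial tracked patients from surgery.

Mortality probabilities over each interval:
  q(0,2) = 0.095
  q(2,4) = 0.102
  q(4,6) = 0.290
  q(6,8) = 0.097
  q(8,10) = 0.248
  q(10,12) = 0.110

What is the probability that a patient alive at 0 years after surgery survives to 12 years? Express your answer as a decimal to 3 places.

0.349

The overall survival probability is (1 − 0.095) × (1 − 0.102) × (1 − 0.290) × (1 − 0.097) × (1 − 0.248) × (1 − 0.110).
= 0.905 × 0.898 × 0.710 × 0.903 × 0.752 × 0.890 = 0.348722.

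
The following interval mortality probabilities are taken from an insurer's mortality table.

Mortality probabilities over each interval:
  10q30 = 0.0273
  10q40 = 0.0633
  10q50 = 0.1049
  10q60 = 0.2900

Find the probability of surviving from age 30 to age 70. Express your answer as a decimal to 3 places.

0.579

The overall survival probability is (1 − 0.0273) × (1 − 0.0633) × (1 − 0.1049) × (1 − 0.2900).
= 0.9727 × 0.9367 × 0.8951 × 0.7100 = 0.579041.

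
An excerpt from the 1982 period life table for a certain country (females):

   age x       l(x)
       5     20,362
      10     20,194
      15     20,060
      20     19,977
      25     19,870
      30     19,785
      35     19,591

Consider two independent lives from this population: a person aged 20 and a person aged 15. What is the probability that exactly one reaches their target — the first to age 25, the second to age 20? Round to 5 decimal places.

0.00945

p₁ = l(25)/l(20) = 19,870/19,977 = 0.994644; p₂ = l(20)/l(15) = 19,977/20,060 = 0.995862.
P(exactly one) = p₁(1−p₂) + (1−p₁)p₂ = 0.004116 + 0.005334 = 0.009450.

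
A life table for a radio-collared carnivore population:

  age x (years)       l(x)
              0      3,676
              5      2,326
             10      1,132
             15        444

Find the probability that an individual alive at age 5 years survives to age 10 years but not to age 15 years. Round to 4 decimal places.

This is the probability of reaching 10 but not 15, conditional on being alive at 5: (l(10) − l(15)) / l(5).
= (1,132 − 444) / 2,326 = 688 / 2,326 = 0.295787.

0.2958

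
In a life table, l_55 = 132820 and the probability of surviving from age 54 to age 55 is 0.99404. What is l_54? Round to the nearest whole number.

l_54 = l_55 / p = 132820 / 0.99404 = 133616.

133616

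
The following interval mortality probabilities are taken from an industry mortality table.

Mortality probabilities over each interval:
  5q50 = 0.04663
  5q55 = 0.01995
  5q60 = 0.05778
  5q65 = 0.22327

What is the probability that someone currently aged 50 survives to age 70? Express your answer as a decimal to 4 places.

0.6838

Survival from 50 to 70 is the product of surviving each interval: (1 − 0.04663) × (1 − 0.01995) × (1 − 0.05778) × (1 − 0.22327).
= 0.95337 × 0.98005 × 0.94222 × 0.77673 = 0.683805.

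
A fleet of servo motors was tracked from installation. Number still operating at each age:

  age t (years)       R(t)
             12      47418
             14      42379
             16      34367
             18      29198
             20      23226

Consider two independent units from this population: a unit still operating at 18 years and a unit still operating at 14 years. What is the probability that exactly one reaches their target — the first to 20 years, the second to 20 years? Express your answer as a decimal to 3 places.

p₁ = R(20)/R(18) = 23226/29198 = 0.795465; p₂ = R(20)/R(14) = 23226/42379 = 0.548054.
P(exactly one) = p₁(1−p₂) + (1−p₁)p₂ = 0.359507 + 0.112096 = 0.471603.

0.472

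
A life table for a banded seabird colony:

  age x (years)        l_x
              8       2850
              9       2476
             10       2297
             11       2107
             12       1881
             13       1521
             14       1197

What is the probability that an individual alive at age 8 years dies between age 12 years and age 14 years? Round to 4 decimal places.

0.2400

This is the probability of reaching 12 but not 14, conditional on being alive at 8: (l_12 − l_14) / l_8.
= (1881 − 1197) / 2850 = 684 / 2850 = 0.240000.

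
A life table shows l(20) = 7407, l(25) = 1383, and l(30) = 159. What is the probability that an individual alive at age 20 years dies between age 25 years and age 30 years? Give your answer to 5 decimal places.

0.16525

This is the probability of reaching 25 but not 30, conditional on being alive at 20: (l(25) − l(30)) / l(20).
= (1383 − 159) / 7407 = 1224 / 7407 = 0.165249.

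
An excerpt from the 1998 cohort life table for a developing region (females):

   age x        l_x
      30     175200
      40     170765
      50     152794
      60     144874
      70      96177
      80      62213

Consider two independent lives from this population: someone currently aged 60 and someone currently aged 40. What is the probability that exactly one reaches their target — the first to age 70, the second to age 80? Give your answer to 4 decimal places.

p₁ = l_70/l_60 = 96177/144874 = 0.663867; p₂ = l_80/l_40 = 62213/170765 = 0.364319.
P(exactly one) = p₁(1−p₂) + (1−p₁)p₂ = 0.422008 + 0.122460 = 0.544467.

0.5445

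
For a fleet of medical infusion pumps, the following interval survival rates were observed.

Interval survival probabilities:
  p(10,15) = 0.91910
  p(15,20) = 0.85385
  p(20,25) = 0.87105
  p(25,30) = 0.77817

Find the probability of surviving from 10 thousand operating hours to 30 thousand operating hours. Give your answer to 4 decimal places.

Chaining the interval survival probabilities: 0.91910 × 0.85385 × 0.87105 × 0.77817.
= 0.531939.

0.5319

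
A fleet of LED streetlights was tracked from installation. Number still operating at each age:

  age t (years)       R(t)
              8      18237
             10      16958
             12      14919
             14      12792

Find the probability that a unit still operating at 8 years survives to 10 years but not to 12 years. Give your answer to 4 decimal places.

This is the probability of reaching 10 but not 12, conditional on being operational at 8: (R(10) − R(12)) / R(8).
= (16958 − 14919) / 18237 = 2039 / 18237 = 0.111806.

0.1118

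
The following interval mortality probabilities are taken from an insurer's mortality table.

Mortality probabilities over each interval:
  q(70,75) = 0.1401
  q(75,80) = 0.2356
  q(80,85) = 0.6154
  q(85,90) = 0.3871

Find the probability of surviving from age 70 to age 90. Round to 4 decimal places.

0.1549

The overall survival probability is (1 − 0.1401) × (1 − 0.2356) × (1 − 0.6154) × (1 − 0.3871).
= 0.8599 × 0.7644 × 0.3846 × 0.6129 = 0.154941.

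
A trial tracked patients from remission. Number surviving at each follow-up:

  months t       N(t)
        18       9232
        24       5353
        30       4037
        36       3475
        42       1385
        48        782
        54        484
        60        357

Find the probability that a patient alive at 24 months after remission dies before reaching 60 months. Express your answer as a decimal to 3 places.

0.933

P(die before 60 | alive at 24) = 1 − N(60)/N(24) = 1 − 357/5353 = (4996)/5353 = 0.933308.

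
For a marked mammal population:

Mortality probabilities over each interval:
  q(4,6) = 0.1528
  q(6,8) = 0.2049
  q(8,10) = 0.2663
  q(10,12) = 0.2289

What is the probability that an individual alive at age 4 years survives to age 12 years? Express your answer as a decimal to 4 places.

0.3811

P(survive 4→12) = (1 − 0.1528) × (1 − 0.2049) × (1 − 0.2663) × (1 − 0.2289).
= 0.8472 × 0.7951 × 0.7337 × 0.7711 = 0.381098.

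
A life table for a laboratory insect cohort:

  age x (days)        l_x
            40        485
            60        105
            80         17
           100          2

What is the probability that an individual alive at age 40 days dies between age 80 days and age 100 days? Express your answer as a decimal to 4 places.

0.0309

This is the probability of reaching 80 but not 100, conditional on being alive at 40: (l_80 − l_100) / l_40.
= (17 − 2) / 485 = 15 / 485 = 0.030928.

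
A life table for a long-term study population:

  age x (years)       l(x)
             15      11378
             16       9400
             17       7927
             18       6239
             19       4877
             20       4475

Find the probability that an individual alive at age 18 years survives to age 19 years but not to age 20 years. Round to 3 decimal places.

This is the probability of reaching 19 but not 20, conditional on being alive at 18: (l(19) − l(20)) / l(18).
= (4877 − 4475) / 6239 = 402 / 6239 = 0.064433.

0.064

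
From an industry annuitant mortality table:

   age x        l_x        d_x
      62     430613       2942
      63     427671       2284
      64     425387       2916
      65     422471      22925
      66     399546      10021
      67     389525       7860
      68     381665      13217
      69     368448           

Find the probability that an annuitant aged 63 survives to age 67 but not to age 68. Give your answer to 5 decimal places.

We want 4|1q63 = (l_67 − l_68)/l_63.
This is the probability of reaching 67 but not 68, conditional on being alive at 63: (l_67 − l_68) / l_63.
= (389525 − 381665) / 427671 = 7860 / 427671 = 0.018379.

0.01838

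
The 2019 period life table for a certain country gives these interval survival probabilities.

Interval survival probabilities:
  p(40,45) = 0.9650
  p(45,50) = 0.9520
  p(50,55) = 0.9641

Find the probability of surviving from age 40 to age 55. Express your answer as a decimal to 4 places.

0.8857

Chaining the interval survival probabilities: 0.9650 × 0.9520 × 0.9641.
= 0.885699.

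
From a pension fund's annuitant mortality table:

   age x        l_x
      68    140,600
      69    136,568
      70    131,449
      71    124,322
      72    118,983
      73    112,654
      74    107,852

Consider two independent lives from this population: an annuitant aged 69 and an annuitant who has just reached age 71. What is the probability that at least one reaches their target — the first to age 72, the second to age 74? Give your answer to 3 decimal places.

p₁ = l_72/l_69 = 118,983/136,568 = 0.871236; p₂ = l_74/l_71 = 107,852/124,322 = 0.867521.
P(at least one) = 1 − (1−p₁)(1−p₂) = 1 − 0.128764 × 0.132479 = 0.982941.

0.983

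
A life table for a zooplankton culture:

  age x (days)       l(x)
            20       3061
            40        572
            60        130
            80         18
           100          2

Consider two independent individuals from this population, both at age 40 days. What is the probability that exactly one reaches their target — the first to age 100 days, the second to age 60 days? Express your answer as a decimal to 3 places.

0.229

p₁ = l(100)/l(40) = 2/572 = 0.003497; p₂ = l(60)/l(40) = 130/572 = 0.227273.
P(exactly one) = p₁(1−p₂) + (1−p₁)p₂ = 0.002702 + 0.226478 = 0.229180.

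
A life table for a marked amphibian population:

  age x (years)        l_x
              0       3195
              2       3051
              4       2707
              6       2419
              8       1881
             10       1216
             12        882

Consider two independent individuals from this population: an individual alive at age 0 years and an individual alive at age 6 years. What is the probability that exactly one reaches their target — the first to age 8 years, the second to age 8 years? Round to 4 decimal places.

p₁ = l_8/l_0 = 1881/3195 = 0.588732; p₂ = l_8/l_6 = 1881/2419 = 0.777594.
P(exactly one) = p₁(1−p₂) + (1−p₁)p₂ = 0.130938 + 0.319800 = 0.450737.

0.4507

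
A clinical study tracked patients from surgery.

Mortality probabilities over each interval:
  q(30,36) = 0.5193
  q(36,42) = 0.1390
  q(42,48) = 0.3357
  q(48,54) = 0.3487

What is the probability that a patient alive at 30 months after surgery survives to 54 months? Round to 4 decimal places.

P(survive 30→54) = (1 − 0.5193) × (1 − 0.1390) × (1 − 0.3357) × (1 − 0.3487).
= 0.4807 × 0.8610 × 0.6643 × 0.6513 = 0.179070.

0.1791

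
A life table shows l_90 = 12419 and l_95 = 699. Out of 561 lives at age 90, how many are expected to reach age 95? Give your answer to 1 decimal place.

The relevant probability is 699/12419 = 0.056285.
Expected number = 561 × 0.056285 = 31.6.

31.6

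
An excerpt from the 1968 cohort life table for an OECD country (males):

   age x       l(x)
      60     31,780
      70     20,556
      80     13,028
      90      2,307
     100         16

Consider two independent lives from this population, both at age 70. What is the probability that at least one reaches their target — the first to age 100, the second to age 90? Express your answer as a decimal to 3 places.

0.113

p₁ = l(100)/l(70) = 16/20,556 = 0.000778; p₂ = l(90)/l(70) = 2,307/20,556 = 0.112230.
P(at least one) = 1 − (1−p₁)(1−p₂) = 1 − 0.999222 × 0.887770 = 0.112921.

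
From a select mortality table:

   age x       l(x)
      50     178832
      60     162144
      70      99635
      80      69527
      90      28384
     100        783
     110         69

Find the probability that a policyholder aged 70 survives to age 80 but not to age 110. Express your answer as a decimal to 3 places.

This is the probability of reaching 80 but not 110, conditional on being alive at 70: (l(80) − l(110)) / l(70).
= (69527 − 69) / 99635 = 69458 / 99635 = 0.697125.

0.697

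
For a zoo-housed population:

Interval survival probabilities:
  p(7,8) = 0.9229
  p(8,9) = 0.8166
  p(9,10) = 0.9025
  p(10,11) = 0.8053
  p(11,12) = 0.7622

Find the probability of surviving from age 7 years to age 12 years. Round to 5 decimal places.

Survival from 7 to 12 is the product of surviving each interval: 0.9229 × 0.8166 × 0.9025 × 0.8053 × 0.7622.
= 0.417482.

0.41748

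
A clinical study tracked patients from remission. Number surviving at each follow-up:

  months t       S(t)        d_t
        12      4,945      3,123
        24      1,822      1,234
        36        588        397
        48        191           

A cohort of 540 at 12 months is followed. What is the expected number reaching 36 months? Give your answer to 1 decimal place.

64.2

The relevant probability is 588/4,945 = 0.118908.
Expected number = 540 × 0.118908 = 64.2.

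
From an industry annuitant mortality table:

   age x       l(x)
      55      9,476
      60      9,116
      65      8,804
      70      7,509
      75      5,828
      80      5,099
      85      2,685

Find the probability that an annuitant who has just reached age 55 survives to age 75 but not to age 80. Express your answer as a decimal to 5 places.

0.07693

This is the probability of reaching 75 but not 80, conditional on being alive at 55: (l(75) − l(80)) / l(55).
= (5,828 − 5,099) / 9,476 = 729 / 9,476 = 0.076931.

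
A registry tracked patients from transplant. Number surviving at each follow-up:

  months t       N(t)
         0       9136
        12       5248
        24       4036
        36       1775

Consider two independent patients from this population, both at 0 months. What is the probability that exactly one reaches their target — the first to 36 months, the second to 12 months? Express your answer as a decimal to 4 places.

0.5455

p₁ = N(36)/N(0) = 1775/9136 = 0.194286; p₂ = N(12)/N(0) = 5248/9136 = 0.574431.
P(exactly one) = p₁(1−p₂) + (1−p₁)p₂ = 0.082682 + 0.462827 = 0.545509.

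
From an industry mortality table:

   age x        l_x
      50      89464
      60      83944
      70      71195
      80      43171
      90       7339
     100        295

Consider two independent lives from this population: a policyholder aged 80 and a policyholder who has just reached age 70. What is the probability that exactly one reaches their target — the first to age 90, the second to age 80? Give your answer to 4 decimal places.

0.5702

p₁ = l_90/l_80 = 7339/43171 = 0.169998; p₂ = l_80/l_70 = 43171/71195 = 0.606377.
P(exactly one) = p₁(1−p₂) + (1−p₁)p₂ = 0.066915 + 0.503294 = 0.570209.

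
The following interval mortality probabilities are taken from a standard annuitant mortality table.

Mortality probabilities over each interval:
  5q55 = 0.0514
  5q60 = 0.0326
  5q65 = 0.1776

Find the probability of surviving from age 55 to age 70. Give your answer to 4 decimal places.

0.7547

Survival from 55 to 70 is the product of surviving each interval: (1 − 0.0514) × (1 − 0.0326) × (1 − 0.1776).
= 0.9486 × 0.9674 × 0.8224 = 0.754696.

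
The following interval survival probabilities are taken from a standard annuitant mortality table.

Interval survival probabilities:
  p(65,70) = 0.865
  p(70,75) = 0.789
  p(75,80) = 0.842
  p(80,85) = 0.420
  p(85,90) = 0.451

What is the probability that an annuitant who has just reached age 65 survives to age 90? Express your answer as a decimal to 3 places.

Survival from 65 to 90 is the product of surviving each interval: 0.865 × 0.789 × 0.842 × 0.420 × 0.451.
= 0.108851.

0.109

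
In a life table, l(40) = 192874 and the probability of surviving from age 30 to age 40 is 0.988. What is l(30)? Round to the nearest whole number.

195217

l(30) = l(40) / p = 192874 / 0.988 = 195217.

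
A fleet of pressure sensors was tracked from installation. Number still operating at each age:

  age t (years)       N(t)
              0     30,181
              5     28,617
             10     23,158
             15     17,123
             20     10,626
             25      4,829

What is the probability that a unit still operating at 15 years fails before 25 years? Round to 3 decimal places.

0.718

P(fail before 25 | operational at 15) = 1 − N(25)/N(15) = 1 − 4,829/17,123 = (12,294)/17,123 = 0.717982.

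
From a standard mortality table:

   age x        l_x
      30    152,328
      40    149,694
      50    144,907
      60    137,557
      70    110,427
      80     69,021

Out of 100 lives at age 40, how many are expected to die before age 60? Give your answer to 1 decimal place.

8.1

The relevant probability is 1 − 137,557/149,694 = 0.081079.
Expected number = 100 × 0.081079 = 8.1.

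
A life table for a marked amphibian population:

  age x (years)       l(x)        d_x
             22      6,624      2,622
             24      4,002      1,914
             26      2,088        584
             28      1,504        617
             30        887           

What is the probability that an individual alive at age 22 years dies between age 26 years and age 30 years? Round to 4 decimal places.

0.1813

This is the probability of reaching 26 but not 30, conditional on being alive at 22: (l(26) − l(30)) / l(22).
= (2,088 − 887) / 6,624 = 1,201 / 6,624 = 0.181310.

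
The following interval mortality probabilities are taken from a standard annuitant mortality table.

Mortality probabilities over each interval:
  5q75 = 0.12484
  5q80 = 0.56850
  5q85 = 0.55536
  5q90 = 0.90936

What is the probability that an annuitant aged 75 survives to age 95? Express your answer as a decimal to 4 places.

The overall survival probability is (1 − 0.12484) × (1 − 0.56850) × (1 − 0.55536) × (1 − 0.90936).
= 0.87516 × 0.43150 × 0.44464 × 0.09064 = 0.015219.

0.0152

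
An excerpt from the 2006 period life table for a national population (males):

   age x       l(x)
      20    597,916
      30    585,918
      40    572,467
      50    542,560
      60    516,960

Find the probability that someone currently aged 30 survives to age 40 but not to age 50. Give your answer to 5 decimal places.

0.05104

This is the probability of reaching 40 but not 50, conditional on being alive at 30: (l(40) − l(50)) / l(30).
= (572,467 − 542,560) / 585,918 = 29,907 / 585,918 = 0.051043.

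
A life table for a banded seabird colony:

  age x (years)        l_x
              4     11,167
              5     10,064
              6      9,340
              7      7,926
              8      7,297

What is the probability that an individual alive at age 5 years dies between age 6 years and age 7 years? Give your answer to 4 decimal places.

0.1405

This is the probability of reaching 6 but not 7, conditional on being alive at 5: (l_6 − l_7) / l_5.
= (9,340 − 7,926) / 10,064 = 1,414 / 10,064 = 0.140501.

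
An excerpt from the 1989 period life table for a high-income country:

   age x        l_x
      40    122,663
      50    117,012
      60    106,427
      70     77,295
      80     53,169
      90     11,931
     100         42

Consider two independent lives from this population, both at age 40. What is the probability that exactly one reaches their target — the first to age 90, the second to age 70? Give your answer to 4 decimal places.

0.6048

p₁ = l_90/l_40 = 11,931/122,663 = 0.097266; p₂ = l_70/l_40 = 77,295/122,663 = 0.630141.
P(exactly one) = p₁(1−p₂) + (1−p₁)p₂ = 0.035975 + 0.568850 = 0.604824.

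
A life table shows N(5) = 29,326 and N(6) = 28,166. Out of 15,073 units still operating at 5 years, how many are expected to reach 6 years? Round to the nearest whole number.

14477

The relevant probability is 28,166/29,326 = 0.960445.
Expected number = 15,073 × 0.960445 = 14477.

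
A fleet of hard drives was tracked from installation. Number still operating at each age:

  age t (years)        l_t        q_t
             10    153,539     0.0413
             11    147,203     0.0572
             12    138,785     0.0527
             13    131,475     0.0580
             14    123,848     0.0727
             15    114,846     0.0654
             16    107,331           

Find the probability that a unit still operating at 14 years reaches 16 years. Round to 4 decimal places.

0.8666

The conditional survival probability is l_16/l_14 = 107,331/123,848 = 0.866635.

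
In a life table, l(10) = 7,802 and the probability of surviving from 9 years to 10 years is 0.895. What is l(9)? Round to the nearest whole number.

8717

l(9) = l(10) / p = 7,802 / 0.895 = 8717.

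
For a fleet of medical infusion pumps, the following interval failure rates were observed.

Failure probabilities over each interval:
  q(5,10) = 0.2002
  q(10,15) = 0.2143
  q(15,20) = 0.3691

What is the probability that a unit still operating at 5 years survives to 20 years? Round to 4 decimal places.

The overall survival probability is (1 − 0.2002) × (1 − 0.2143) × (1 − 0.3691).
= 0.7998 × 0.7857 × 0.6309 = 0.396459.

0.3965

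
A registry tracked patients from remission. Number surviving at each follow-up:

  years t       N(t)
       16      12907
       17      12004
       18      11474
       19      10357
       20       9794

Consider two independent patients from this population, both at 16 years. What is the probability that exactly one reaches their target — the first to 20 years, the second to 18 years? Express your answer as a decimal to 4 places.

0.2987

p₁ = N(20)/N(16) = 9794/12907 = 0.758813; p₂ = N(18)/N(16) = 11474/12907 = 0.888975.
P(exactly one) = p₁(1−p₂) + (1−p₁)p₂ = 0.084247 + 0.214409 = 0.298656.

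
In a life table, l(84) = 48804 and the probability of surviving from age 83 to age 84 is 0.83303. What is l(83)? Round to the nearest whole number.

l(83) = l(84) / p = 48804 / 0.83303 = 58586.

58586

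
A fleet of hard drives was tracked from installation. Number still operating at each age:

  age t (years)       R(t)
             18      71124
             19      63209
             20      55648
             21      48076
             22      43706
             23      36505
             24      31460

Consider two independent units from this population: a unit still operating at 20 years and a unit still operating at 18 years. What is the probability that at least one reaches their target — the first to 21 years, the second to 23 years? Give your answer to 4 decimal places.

0.9338

p₁ = R(21)/R(20) = 48076/55648 = 0.863930; p₂ = R(23)/R(18) = 36505/71124 = 0.513259.
P(at least one) = 1 − (1−p₁)(1−p₂) = 1 − 0.136070 × 0.486741 = 0.933769.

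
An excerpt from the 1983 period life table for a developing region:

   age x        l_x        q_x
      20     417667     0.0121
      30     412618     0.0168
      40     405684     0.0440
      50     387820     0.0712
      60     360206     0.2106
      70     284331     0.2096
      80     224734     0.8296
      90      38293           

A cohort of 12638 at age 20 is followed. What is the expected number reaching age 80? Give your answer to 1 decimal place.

6800.1

The relevant probability is 224734/417667 = 0.538070.
Expected number = 12638 × 0.538070 = 6800.1.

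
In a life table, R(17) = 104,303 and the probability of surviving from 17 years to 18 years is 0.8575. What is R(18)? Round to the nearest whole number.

R(18) = R(17) × p = 104,303 × 0.8575 = 89440.

89440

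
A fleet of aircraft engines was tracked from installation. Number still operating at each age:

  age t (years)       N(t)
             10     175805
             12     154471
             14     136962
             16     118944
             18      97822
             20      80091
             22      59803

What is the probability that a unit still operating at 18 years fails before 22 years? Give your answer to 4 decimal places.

P(fail before 22 | operational at 18) = 1 − N(22)/N(18) = 1 − 59803/97822 = (38019)/97822 = 0.388655.

0.3887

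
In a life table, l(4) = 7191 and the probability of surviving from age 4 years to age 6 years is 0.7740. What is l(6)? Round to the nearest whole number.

5566

l(6) = l(4) × p = 7191 × 0.7740 = 5566.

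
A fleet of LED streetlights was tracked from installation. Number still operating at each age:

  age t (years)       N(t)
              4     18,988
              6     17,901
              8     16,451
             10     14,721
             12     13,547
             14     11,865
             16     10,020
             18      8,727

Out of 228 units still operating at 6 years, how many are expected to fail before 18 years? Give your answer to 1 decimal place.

The relevant probability is 1 − 8,727/17,901 = 0.512485.
Expected number = 228 × 0.512485 = 116.8.

116.8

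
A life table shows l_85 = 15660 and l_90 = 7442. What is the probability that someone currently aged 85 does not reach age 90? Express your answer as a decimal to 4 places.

P(die before 90 | alive at 85) = 1 − l_90/l_85 = 1 − 7442/15660 = (8218)/15660 = 0.524777.

0.5248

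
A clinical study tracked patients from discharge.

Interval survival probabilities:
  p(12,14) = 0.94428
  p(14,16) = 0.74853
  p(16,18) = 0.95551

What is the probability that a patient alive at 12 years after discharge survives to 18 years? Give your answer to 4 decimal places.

Chaining the interval survival probabilities: 0.94428 × 0.74853 × 0.95551.
= 0.675375.

0.6754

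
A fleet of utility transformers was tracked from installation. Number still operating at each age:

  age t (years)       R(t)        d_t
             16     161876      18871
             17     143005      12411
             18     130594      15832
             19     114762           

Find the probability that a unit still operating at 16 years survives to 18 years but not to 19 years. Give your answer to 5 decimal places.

This is the probability of reaching 18 but not 19, conditional on being operational at 16: (R(18) − R(19)) / R(16).
= (130594 − 114762) / 161876 = 15832 / 161876 = 0.097803.

0.09780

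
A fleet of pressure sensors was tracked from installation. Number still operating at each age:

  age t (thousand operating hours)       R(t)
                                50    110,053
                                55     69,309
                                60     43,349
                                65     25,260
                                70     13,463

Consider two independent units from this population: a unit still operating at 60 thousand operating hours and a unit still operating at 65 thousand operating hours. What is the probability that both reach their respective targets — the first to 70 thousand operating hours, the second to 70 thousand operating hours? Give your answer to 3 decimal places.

0.166

p₁ = R(70)/R(60) = 13,463/43,349 = 0.310572; p₂ = R(70)/R(65) = 13,463/25,260 = 0.532977.
P(both) = p₁ × p₂ = 0.310572 × 0.532977 = 0.165528.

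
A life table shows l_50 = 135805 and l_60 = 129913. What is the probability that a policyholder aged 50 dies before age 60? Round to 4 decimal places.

P(die before 60 | alive at 50) = 1 − l_60/l_50 = 1 − 129913/135805 = (5892)/135805 = 0.043386.

0.0434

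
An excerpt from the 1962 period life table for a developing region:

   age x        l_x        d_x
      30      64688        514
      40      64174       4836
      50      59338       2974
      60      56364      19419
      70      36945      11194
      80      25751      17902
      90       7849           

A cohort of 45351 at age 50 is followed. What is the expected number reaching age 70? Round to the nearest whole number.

28236

The relevant probability is 36945/59338 = 0.622620.
Expected number = 45351 × 0.622620 = 28236.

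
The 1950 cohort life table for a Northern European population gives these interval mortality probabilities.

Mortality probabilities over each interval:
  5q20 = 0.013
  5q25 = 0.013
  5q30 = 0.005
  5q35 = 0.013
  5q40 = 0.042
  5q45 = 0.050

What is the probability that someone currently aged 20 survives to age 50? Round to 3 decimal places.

0.871

Survival from 20 to 50 is the product of surviving each interval: (1 − 0.013) × (1 − 0.013) × (1 − 0.005) × (1 − 0.013) × (1 − 0.042) × (1 − 0.050).
= 0.987 × 0.987 × 0.995 × 0.987 × 0.958 × 0.950 = 0.870690.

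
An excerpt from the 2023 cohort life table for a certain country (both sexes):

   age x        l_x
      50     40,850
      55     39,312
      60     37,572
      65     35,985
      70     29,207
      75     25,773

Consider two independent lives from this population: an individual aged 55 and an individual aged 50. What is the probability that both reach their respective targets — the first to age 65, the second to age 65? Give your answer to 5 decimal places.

0.80635

p₁ = l_65/l_55 = 35,985/39,312 = 0.915369; p₂ = l_65/l_50 = 35,985/40,850 = 0.880906.
P(both) = p₁ × p₂ = 0.915369 × 0.880906 = 0.806354.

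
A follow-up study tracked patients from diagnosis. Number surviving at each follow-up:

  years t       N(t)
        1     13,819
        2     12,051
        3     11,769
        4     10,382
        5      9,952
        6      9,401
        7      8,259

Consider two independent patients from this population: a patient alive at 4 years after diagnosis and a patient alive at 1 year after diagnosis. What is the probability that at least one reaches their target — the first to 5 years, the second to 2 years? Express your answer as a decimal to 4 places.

p₁ = N(5)/N(4) = 9,952/10,382 = 0.958582; p₂ = N(2)/N(1) = 12,051/13,819 = 0.872060.
P(at least one) = 1 − (1−p₁)(1−p₂) = 1 − 0.041418 × 0.127940 = 0.994701.

0.9947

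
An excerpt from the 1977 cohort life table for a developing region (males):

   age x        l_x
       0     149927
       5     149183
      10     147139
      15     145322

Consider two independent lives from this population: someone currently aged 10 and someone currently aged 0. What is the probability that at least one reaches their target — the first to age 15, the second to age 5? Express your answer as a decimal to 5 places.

0.99994

p₁ = l_15/l_10 = 145322/147139 = 0.987651; p₂ = l_5/l_0 = 149183/149927 = 0.995038.
P(at least one) = 1 − (1−p₁)(1−p₂) = 1 − 0.012349 × 0.004962 = 0.999939.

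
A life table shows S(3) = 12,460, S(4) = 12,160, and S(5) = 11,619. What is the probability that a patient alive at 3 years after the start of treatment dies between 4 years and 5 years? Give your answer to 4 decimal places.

This is the probability of reaching 4 but not 5, conditional on being alive at 3: (S(4) − S(5)) / S(3).
= (12,160 − 11,619) / 12,460 = 541 / 12,460 = 0.043419.

0.0434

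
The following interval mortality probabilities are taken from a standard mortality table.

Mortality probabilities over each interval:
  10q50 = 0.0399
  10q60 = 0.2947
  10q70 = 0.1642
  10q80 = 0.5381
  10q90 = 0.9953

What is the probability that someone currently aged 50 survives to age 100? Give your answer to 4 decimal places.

0.0012

Chaining the interval survival probabilities: (1 − 0.0399) × (1 − 0.2947) × (1 − 0.1642) × (1 − 0.5381) × (1 − 0.9953).
= 0.9601 × 0.7053 × 0.8358 × 0.4619 × 0.0047 = 0.001229.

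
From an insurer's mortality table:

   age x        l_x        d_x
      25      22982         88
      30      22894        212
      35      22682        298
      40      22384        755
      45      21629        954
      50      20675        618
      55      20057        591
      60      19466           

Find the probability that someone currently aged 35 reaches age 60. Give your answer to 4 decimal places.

We want 25p35 = l_60/l_35.
The conditional survival probability is l_60/l_35 = 19466/22682 = 0.858214.

0.8582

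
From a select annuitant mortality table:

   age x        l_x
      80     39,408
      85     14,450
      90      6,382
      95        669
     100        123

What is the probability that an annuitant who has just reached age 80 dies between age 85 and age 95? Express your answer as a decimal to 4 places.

0.3497

We want 5|10q80 = (l_85 − l_95)/l_80.
This is the probability of reaching 85 but not 95, conditional on being alive at 80: (l_85 − l_95) / l_80.
= (14,450 − 669) / 39,408 = 13,781 / 39,408 = 0.349701.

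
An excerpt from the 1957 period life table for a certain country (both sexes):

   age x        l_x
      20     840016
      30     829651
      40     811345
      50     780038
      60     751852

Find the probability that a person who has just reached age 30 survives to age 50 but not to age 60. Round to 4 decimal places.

This is the probability of reaching 50 but not 60, conditional on being alive at 30: (l_50 − l_60) / l_30.
= (780038 − 751852) / 829651 = 28186 / 829651 = 0.033973.

0.0340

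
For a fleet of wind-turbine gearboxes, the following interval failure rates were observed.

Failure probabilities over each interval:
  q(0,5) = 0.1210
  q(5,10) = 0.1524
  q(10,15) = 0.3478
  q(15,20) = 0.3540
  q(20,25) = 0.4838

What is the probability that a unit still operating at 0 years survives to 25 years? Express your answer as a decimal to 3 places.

0.162

P(survive 0→25) = (1 − 0.1210) × (1 − 0.1524) × (1 − 0.3478) × (1 − 0.3540) × (1 − 0.4838).
= 0.8790 × 0.8476 × 0.6522 × 0.6460 × 0.5162 = 0.162036.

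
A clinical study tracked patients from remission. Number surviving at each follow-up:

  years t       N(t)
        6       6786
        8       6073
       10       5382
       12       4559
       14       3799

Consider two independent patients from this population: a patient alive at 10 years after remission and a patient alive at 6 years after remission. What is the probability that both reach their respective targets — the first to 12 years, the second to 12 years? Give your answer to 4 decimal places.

p₁ = N(12)/N(10) = 4559/5382 = 0.847083; p₂ = N(12)/N(6) = 4559/6786 = 0.671824.
P(both) = p₁ × p₂ = 0.847083 × 0.671824 = 0.569091.

0.5691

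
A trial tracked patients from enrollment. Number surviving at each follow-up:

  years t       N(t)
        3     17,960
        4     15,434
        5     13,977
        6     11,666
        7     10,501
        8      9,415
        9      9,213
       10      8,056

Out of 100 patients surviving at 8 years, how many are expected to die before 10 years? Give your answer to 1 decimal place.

The relevant probability is 1 − 8,056/9,415 = 0.144344.
Expected number = 100 × 0.144344 = 14.4.

14.4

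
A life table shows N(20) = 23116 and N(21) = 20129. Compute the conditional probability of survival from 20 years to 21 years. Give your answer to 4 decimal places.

0.8708

The conditional survival probability is N(21)/N(20) = 20129/23116 = 0.870782.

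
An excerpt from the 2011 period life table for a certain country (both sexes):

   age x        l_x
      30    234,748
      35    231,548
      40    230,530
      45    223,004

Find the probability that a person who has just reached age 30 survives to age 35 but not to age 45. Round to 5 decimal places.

This is the probability of reaching 35 but not 45, conditional on being alive at 30: (l_35 − l_45) / l_30.
= (231,548 − 223,004) / 234,748 = 8,544 / 234,748 = 0.036396.

0.03640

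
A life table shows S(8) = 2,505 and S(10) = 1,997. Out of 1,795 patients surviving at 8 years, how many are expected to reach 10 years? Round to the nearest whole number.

The relevant probability is 1,997/2,505 = 0.797206.
Expected number = 1,795 × 0.797206 = 1431.

1431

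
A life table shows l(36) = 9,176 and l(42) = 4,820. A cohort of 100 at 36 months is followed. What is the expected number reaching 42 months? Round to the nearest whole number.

53

The relevant probability is 4,820/9,176 = 0.525283.
Expected number = 100 × 0.525283 = 53.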